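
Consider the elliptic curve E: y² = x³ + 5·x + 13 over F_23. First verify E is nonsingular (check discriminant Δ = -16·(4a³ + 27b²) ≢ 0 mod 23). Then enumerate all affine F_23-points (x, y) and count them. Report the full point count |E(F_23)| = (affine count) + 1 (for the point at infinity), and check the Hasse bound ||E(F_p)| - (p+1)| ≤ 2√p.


Affine points = {(0, 6), (0, 17), (2, 10), (2, 13), (3, 3), (3, 20), (5, 5), (5, 18), (6, 11), (6, 12), (7, 0), (8, 6), (8, 17), (15, 6), (15, 17), (16, 7), (16, 16), (18, 1), (18, 22), (21, 8), (21, 15)}; affine count = 21; |E(F_23)| = 22.

Discriminant check: Δ ∝ 4a³ + 27b² = 4·5³ + 27·13² = 4·125 + 27·169 ≡ 3 (mod 23). Nonzero ⇒ E is nonsingular.
For each x ∈ F_23, compute rhs = x³ + 5·x + 13 mod 23, then count y ∈ F_23 with y² ≡ rhs.
  x = 0: rhs = 13, matching y values: 6, 17 (2 points).
  x = 1: rhs = 19, matching y values: none (0 points).
  x = 2: rhs = 8, matching y values: 10, 13 (2 points).
  x = 3: rhs = 9, matching y values: 3, 20 (2 points).
  x = 4: rhs = 5, matching y values: none (0 points).
  x = 5: rhs = 2, matching y values: 5, 18 (2 points).
  x = 6: rhs = 6, matching y values: 11, 12 (2 points).
  x = 7: rhs = 0, matching y values: 0 (1 points).
  x = 8: rhs = 13, matching y values: 6, 17 (2 points).
  x = 9: rhs = 5, matching y values: none (0 points).
  x = 10: rhs = 5, matching y values: none (0 points).
  x = 11: rhs = 19, matching y values: none (0 points).
  x = 12: rhs = 7, matching y values: none (0 points).
  x = 13: rhs = 21, matching y values: none (0 points).
  x = 14: rhs = 21, matching y values: none (0 points).
  x = 15: rhs = 13, matching y values: 6, 17 (2 points).
  x = 16: rhs = 3, matching y values: 7, 16 (2 points).
  x = 17: rhs = 20, matching y values: none (0 points).
  x = 18: rhs = 1, matching y values: 1, 22 (2 points).
  x = 19: rhs = 21, matching y values: none (0 points).
  x = 20: rhs = 17, matching y values: none (0 points).
  x = 21: rhs = 18, matching y values: 8, 15 (2 points).
  x = 22: rhs = 7, matching y values: none (0 points).
Total affine count: 21.
Full point count |E(F_23)| = 21 + 1 = 22.
Hasse bound: |22 − (23+1)| = |-2| = 2 ≤ 2√23 ≈ 9.5917 ✓.


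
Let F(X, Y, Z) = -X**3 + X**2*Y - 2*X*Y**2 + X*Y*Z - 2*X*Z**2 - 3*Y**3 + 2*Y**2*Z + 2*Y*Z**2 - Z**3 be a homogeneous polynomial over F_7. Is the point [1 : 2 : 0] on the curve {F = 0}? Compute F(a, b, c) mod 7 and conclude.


F(1,2,0) ≡ 4 (mod 7); P is NOT on the curve.

Evaluate F(1, 2, 0) term-by-term (mod 7).
  -X**3 ↦ -1·1·1·1 = -1
  X**2*Y ↦ 1·1·2·1 = 2
  -2*X*Y**2 ↦ -2·1·4·1 = -8
  X*Y*Z ↦ 1·1·2·0 = 0
  -2*X*Z**2 ↦ -2·1·1·0 = 0
  -3*Y**3 ↦ -3·1·8·1 = -24
  2*Y**2*Z ↦ 2·1·4·0 = 0
  2*Y*Z**2 ↦ 2·1·2·0 = 0
  -Z**3 ↦ -1·1·1·0 = 0
Sum: F(1, 2, 0) = (-1) + (2) + (-8) + (0) + (0) + (-24) + (0) + (0) + (0) = -31.
Reducing mod 7: -31 ≡ 4 (mod 7).
Since F(a, b, c) ≡ 4 ≠ 0 (mod 7), P does NOT lie on the curve.


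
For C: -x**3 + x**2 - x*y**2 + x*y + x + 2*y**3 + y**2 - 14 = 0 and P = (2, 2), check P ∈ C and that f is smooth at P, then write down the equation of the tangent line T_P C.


Tangent line at P: -9*x + 22*y - 26 = 0.

Step 1: f(2, 2) = 0, so P lies on C.
Step 2: partial derivatives
  f_x(x, y) = -3*x**2 + 2*x - y**2 + y + 1, f_y(x, y) = -2*x*y + x + 6*y**2 + 2*y.
  f_x(P) = -9, f_y(P) = 22 (gradient nonzero, so P is smooth).
Step 3: tangent line at P: -9·(x − 2) + 22·(y − 2) = 0.
Expanding: -9*x + 22*y - 26 = 0.


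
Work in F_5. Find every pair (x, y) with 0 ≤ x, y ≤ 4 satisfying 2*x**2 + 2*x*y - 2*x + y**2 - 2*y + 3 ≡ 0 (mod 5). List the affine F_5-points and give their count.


Affine F_5-points: {(2, 1), (2, 2), (3, 0), (3, 1)}; count = 4.

For each of the 25 pairs (x, y) ∈ F_5², evaluate f(x, y) mod 5. Record the zeros.
  x = 0: [0↦3, 1↦2, 2↦3, 3↦1, 4↦1]  zeros at y ∈ ∅
  x = 1: [0↦3, 1↦4, 2↦2, 3↦2, 4↦4]  zeros at y ∈ ∅
  x = 2: [0↦2, 1↦0, 2↦0, 3↦2, 4↦1]  zeros at y ∈ {1, 2}
  x = 3: [0↦0, 1↦0, 2↦2, 3↦1, 4↦2]  zeros at y ∈ {0, 1}
  x = 4: [0↦2, 1↦4, 2↦3, 3↦4, 4↦2]  zeros at y ∈ ∅
Collecting zeros: affine points = {(2, 1), (2, 2), (3, 0), (3, 1)}.
Total count |C(F_5)_aff| = 4.


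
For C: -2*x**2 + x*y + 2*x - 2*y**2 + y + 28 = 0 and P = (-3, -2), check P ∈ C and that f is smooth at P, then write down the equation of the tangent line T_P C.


Tangent line at P: 12*x + 6*y + 48 = 0.

Step 1: f(-3, -2) = 0, so P lies on C.
Step 2: partial derivatives
  f_x(x, y) = -4*x + y + 2, f_y(x, y) = x - 4*y + 1.
  f_x(P) = 12, f_y(P) = 6 (gradient nonzero, so P is smooth).
Step 3: tangent line at P: 12·(x − -3) + 6·(y − -2) = 0.
Expanding: 12*x + 6*y + 48 = 0.


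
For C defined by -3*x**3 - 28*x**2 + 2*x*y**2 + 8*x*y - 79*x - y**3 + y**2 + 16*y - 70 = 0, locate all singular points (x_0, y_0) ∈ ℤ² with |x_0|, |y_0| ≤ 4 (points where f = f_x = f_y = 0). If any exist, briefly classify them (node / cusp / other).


Singular points: {(-3, -2)}; classification: node.

Compute partial derivatives:
  f_x = -9*x**2 - 56*x + 2*y**2 + 8*y - 79.
  f_y = 4*x*y + 8*x - 3*y**2 + 2*y + 16.
Scan x_0 ∈ {−4, ..., 4}. For each x_0, f_y(x_0, y) is a polynomial in y; find its integer roots y ∈ {−4, ..., 4}, then test f_x and f at those candidates.
  x = -4: f_y(-4, y) = -3*y**2 - 14*y - 16; vanishes at y ∈ {-2}. (-4, -2): f_x = -7 ≠ 0.
  x = -3: f_y(-3, y) = -3*y**2 - 10*y - 8; vanishes at y ∈ {-2}. (-3, -2): f_x = 0, f = 0 — SINGULAR.
  x = -2: f_y(-2, y) = -3*y**2 - 6*y; vanishes at y ∈ {-2, 0}. (-2, -2): f_x = -11 ≠ 0; (-2, 0): f_x = -3 ≠ 0.
  x = -1: f_y(-1, y) = -3*y**2 - 2*y + 8; vanishes at y ∈ {-2}. (-1, -2): f_x = -40 ≠ 0.
  x = 0: f_y(0, y) = -3*y**2 + 2*y + 16; vanishes at y ∈ {-2}. (0, -2): f_x = -87 ≠ 0.
  x = 1: f_y(1, y) = -3*y**2 + 6*y + 24; vanishes at y ∈ {-2, 4}. (1, -2): f_x = -152 ≠ 0; (1, 4): f_x = -80 ≠ 0.
  x = 2: f_y(2, y) = -3*y**2 + 10*y + 32; vanishes at y ∈ {-2}. (2, -2): f_x = -235 ≠ 0.
  x = 3: f_y(3, y) = -3*y**2 + 14*y + 40; vanishes at y ∈ {-2}. (3, -2): f_x = -336 ≠ 0.
  x = 4: f_y(4, y) = -3*y**2 + 18*y + 48; vanishes at y ∈ {-2}. (4, -2): f_x = -455 ≠ 0.
Only singular point on the grid: (-3, -2).
Classify: substitute x = -3 + u, y = -2 + v and expand: f = -3*u**3 - u**2 + 2*u*v**2 - v**3 + v**2.
No constant or linear terms (consistent with a singular point). Quadratic part: -u**2 + v**2. Cubic part: -3*u**3 + 2*u*v**2 - v**3.
The quadratic part v**2 - u**2 = (v − u)(v + u) splits into two distinct linear factors, so there are two distinct tangent lines y − -2 = ±(x − -3) — this is a node (ordinary double point).
Classification: node.


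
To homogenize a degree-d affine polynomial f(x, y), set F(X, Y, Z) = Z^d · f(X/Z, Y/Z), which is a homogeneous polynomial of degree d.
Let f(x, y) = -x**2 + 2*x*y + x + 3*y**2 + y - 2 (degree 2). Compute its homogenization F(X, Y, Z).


F(X, Y, Z) = -X**2 + 2*X*Y + X*Z + 3*Y**2 + Y*Z - 2*Z**2

deg(f) = 2.
Substitute x = X/Z, y = Y/Z into f, then multiply by Z^2.
  monomial -1·x^2·y^0 ↦ -1·X^2·Y^0·Z^0.
  monomial 2·x^1·y^1 ↦ 2·X^1·Y^1·Z^0.
  monomial 1·x^1·y^0 ↦ 1·X^1·Y^0·Z^1.
  monomial 3·x^0·y^2 ↦ 3·X^0·Y^2·Z^0.
  monomial 1·x^0·y^1 ↦ 1·X^0·Y^1·Z^1.
  monomial -2·x^0·y^0 ↦ -2·X^0·Y^0·Z^2.
Collecting: F(X, Y, Z) = -X**2 + 2*X*Y + X*Z + 3*Y**2 + Y*Z - 2*Z**2.


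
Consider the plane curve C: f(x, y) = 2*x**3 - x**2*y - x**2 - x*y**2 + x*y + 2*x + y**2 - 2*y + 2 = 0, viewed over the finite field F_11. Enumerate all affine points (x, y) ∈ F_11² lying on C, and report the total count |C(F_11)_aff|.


Affine F_11-points: {(1, 8), (2, 9), (3, 3), (3, 4), (8, 1), (8, 8), (9, 0), (9, 10)}; count = 8.

For each of the 121 pairs (x, y) ∈ F_11², evaluate f(x, y) mod 11. Record the zeros.
  x = 0: [0↦2, 1↦1, 2↦2, 3↦5, 4↦10, 5↦6, 6↦4, 7↦4, 8↦6, 9↦10, 10↦5]  zeros at y ∈ ∅
  x = 1: [0↦5, 1↦3, 2↦1, 3↦10, 4↦8, 5↦6, 6↦4, 7↦2, 8↦0, 9↦9, 10↦7]  zeros at y ∈ {8}
  x = 2: [0↦7, 1↦2, 2↦6, 3↦8, 4↦8, 5↦6, 6↦2, 7↦7, 8↦10, 9↦0, 10↦10]  zeros at y ∈ {9}
  x = 3: [0↦9, 1↦10, 2↦7, 3↦0, 4↦0, 5↦7, 6↦10, 7↦9, 8↦4, 9↦6, 10↦4]  zeros at y ∈ {3, 4}
  x = 4: [0↦1, 1↦6, 2↦5, 3↦9, 4↦7, 5↦10, 6↦7, 7↦9, 8↦5, 9↦6, 10↦1]  zeros at y ∈ ∅
  x = 5: [0↦6, 1↦2, 2↦1, 3↦3, 4↦8, 5↦5, 6↦5, 7↦8, 8↦3, 9↦1, 10↦2]  zeros at y ∈ ∅
  x = 6: [0↦3, 1↦10, 2↦7, 3↦5, 4↦4, 5↦4, 6↦5, 7↦7, 8↦10, 9↦3, 10↦8]  zeros at y ∈ ∅
  x = 7: [0↦4, 1↦9, 2↦2, 3↦5, 4↦7, 5↦8, 6↦8, 7↦7, 8↦5, 9↦2, 10↦9]  zeros at y ∈ ∅
  x = 8: [0↦10, 1↦0, 2↦9, 3↦4, 4↦7, 5↦7, 6↦4, 7↦9, 8↦0, 9↦10, 10↦6]  zeros at y ∈ {1, 8}
  x = 9: [0↦0, 1↦6, 2↦7, 3↦3, 4↦5, 5↦2, 6↦5, 7↦3, 8↦7, 9↦6, 10↦0]  zeros at y ∈ {0, 10}
  x = 10: [0↦8, 1↦6, 2↦8, 3↦3, 4↦2, 5↦5, 6↦1, 7↦1, 8↦5, 9↦2, 10↦3]  zeros at y ∈ ∅
Collecting zeros: affine points = {(1, 8), (2, 9), (3, 3), (3, 4), (8, 1), (8, 8), (9, 0), (9, 10)}.
Total count |C(F_11)_aff| = 8.


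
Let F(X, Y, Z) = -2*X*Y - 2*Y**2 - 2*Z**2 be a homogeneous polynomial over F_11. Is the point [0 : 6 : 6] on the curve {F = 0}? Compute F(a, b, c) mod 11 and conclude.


F(0,6,6) ≡ 10 (mod 11); P is NOT on the curve.

Evaluate F(0, 6, 6) term-by-term (mod 11).
  -2*X*Y ↦ -2·0·6·1 = 0
  -2*Y**2 ↦ -2·1·36·1 = -72
  -2*Z**2 ↦ -2·1·1·36 = -72
Sum: F(0, 6, 6) = (0) + (-72) + (-72) = -144.
Reducing mod 11: -144 ≡ 10 (mod 11).
Since F(a, b, c) ≡ 10 ≠ 0 (mod 11), P does NOT lie on the curve.


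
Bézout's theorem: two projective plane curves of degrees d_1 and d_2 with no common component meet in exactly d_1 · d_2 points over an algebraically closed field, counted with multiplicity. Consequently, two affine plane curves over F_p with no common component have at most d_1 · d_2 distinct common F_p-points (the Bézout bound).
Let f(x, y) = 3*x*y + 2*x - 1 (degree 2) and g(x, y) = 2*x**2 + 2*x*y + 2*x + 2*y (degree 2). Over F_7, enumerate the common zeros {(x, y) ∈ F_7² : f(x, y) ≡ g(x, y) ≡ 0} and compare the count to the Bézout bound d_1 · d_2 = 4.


Common zeros: {(6, 6)}; count = 1; Bézout bound = 4.

deg(f) = 2, deg(g) = 2, so Bézout bound = 4.
Scan x ∈ F_7. For each x, list the y ∈ F_7 with f(x, y) ≡ 0 and those with g(x, y) ≡ 0 (mod 7); the common zeros in that column are the intersection.
  x = 0: f ≡ 0 at y ∈ ∅; g ≡ 0 at y ∈ {0}; common: ∅.
  x = 1: f ≡ 0 at y ∈ {2}; g ≡ 0 at y ∈ {6}; common: ∅.
  x = 2: f ≡ 0 at y ∈ {3}; g ≡ 0 at y ∈ {5}; common: ∅.
  x = 3: f ≡ 0 at y ∈ {1}; g ≡ 0 at y ∈ {4}; common: ∅.
  x = 4: f ≡ 0 at y ∈ {0}; g ≡ 0 at y ∈ {3}; common: ∅.
  x = 5: f ≡ 0 at y ∈ {5}; g ≡ 0 at y ∈ {2}; common: ∅.
  x = 6: f ≡ 0 at y ∈ {6}; g ≡ 0 at y ∈ {0, 1, 2, 3, 4, 5, 6}; common: {6}.
Collecting: common zeros = {(6, 6)}, so the count is 1.
Comparison with the Bézout bound: 1 ≤ 4 = deg(f)·deg(g), as expected for curves with no common component (the affine F_7-count falls short of the bound because intersections may lie at infinity, over extension fields, or carry multiplicity).


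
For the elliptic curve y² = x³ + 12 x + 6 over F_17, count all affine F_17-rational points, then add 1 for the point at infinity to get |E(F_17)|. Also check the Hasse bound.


Affine points = {(1, 6), (1, 11), (2, 2), (2, 15), (3, 1), (3, 16), (4, 4), (4, 13), (5, 2), (5, 15), (7, 5), (7, 12), (8, 6), (8, 11), (10, 2), (10, 15), (12, 5), (12, 12), (13, 8), (13, 9), (15, 5), (15, 12)}; affine count = 22; |E(F_17)| = 23.

Discriminant check: Δ ∝ 4a³ + 27b² = 4·12³ + 27·6² = 4·1728 + 27·36 ≡ 13 (mod 17). Nonzero ⇒ E is nonsingular.
For each x ∈ F_17, compute rhs = x³ + 12·x + 6 mod 17, then count y ∈ F_17 with y² ≡ rhs.
  x = 0: rhs = 6, matching y values: none (0 points).
  x = 1: rhs = 2, matching y values: 6, 11 (2 points).
  x = 2: rhs = 4, matching y values: 2, 15 (2 points).
  x = 3: rhs = 1, matching y values: 1, 16 (2 points).
  x = 4: rhs = 16, matching y values: 4, 13 (2 points).
  x = 5: rhs = 4, matching y values: 2, 15 (2 points).
  x = 6: rhs = 5, matching y values: none (0 points).
  x = 7: rhs = 8, matching y values: 5, 12 (2 points).
  x = 8: rhs = 2, matching y values: 6, 11 (2 points).
  x = 9: rhs = 10, matching y values: none (0 points).
  x = 10: rhs = 4, matching y values: 2, 15 (2 points).
  x = 11: rhs = 7, matching y values: none (0 points).
  x = 12: rhs = 8, matching y values: 5, 12 (2 points).
  x = 13: rhs = 13, matching y values: 8, 9 (2 points).
  x = 14: rhs = 11, matching y values: none (0 points).
  x = 15: rhs = 8, matching y values: 5, 12 (2 points).
  x = 16: rhs = 10, matching y values: none (0 points).
Total affine count: 22.
Full point count |E(F_17)| = 22 + 1 = 23.
Hasse bound: |23 − (17+1)| = |5| = 5 ≤ 2√17 ≈ 8.2462 ✓.


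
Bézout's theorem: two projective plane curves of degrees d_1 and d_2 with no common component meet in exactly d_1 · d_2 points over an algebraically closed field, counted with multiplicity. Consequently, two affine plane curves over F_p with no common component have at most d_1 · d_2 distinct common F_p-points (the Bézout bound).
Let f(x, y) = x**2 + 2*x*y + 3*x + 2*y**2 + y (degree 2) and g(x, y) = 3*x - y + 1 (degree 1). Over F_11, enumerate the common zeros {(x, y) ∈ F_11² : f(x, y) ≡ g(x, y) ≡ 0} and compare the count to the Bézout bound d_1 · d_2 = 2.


Common zeros: {(2, 7), (6, 8)}; count = 2; Bézout bound = 2.

deg(f) = 2, deg(g) = 1, so Bézout bound = 2.
Scan x ∈ F_11. For each x, list the y ∈ F_11 with f(x, y) ≡ 0 and those with g(x, y) ≡ 0 (mod 11); the common zeros in that column are the intersection.
  x = 0: f ≡ 0 at y ∈ {0, 5}; g ≡ 0 at y ∈ {1}; common: ∅.
  x = 1: f ≡ 0 at y ∈ ∅; g ≡ 0 at y ∈ {4}; common: ∅.
  x = 2: f ≡ 0 at y ∈ {7}; g ≡ 0 at y ∈ {7}; common: {7}.
  x = 3: f ≡ 0 at y ∈ {6, 7}; g ≡ 0 at y ∈ {10}; common: ∅.
  x = 4: f ≡ 0 at y ∈ {6}; g ≡ 0 at y ∈ {2}; common: ∅.
  x = 5: f ≡ 0 at y ∈ ∅; g ≡ 0 at y ∈ {5}; common: ∅.
  x = 6: f ≡ 0 at y ∈ {2, 8}; g ≡ 0 at y ∈ {8}; common: {8}.
  x = 7: f ≡ 0 at y ∈ ∅; g ≡ 0 at y ∈ {0}; common: ∅.
  x = 8: f ≡ 0 at y ∈ {0, 8}; g ≡ 0 at y ∈ {3}; common: ∅.
  x = 9: f ≡ 0 at y ∈ {2, 5}; g ≡ 0 at y ∈ {6}; common: ∅.
  x = 10: f ≡ 0 at y ∈ ∅; g ≡ 0 at y ∈ {9}; common: ∅.
Collecting: common zeros = {(2, 7), (6, 8)}, so the count is 2.
Comparison with the Bézout bound: 2 ≤ 2 = deg(f)·deg(g), as expected for curves with no common component (the bound is attained).


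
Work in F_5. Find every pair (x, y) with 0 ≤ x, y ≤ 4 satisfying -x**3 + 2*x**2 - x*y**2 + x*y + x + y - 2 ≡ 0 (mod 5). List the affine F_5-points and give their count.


Affine F_5-points: {(0, 2), (1, 0), (1, 2), (2, 0), (2, 4), (3, 4), (4, 0)}; count = 7.

For each of the 25 pairs (x, y) ∈ F_5², evaluate f(x, y) mod 5. Record the zeros.
  x = 0: [0↦3, 1↦4, 2↦0, 3↦1, 4↦2]  zeros at y ∈ {2}
  x = 1: [0↦0, 1↦1, 2↦0, 3↦2, 4↦2]  zeros at y ∈ {0, 2}
  x = 2: [0↦0, 1↦1, 2↦3, 3↦1, 4↦0]  zeros at y ∈ {0, 4}
  x = 3: [0↦2, 1↦3, 2↦3, 3↦2, 4↦0]  zeros at y ∈ {4}
  x = 4: [0↦0, 1↦1, 2↦4, 3↦4, 4↦1]  zeros at y ∈ {0}
Collecting zeros: affine points = {(0, 2), (1, 0), (1, 2), (2, 0), (2, 4), (3, 4), (4, 0)}.
Total count |C(F_5)_aff| = 7.


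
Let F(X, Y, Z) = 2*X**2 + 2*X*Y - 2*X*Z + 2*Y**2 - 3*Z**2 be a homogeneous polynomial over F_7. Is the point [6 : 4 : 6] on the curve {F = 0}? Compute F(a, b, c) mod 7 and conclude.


F(6,4,6) ≡ 0 (mod 7); P is on the curve.

Evaluate F(6, 4, 6) term-by-term (mod 7).
  2*X**2 ↦ 2·36·1·1 = 72
  2*X*Y ↦ 2·6·4·1 = 48
  -2*X*Z ↦ -2·6·1·6 = -72
  2*Y**2 ↦ 2·1·16·1 = 32
  -3*Z**2 ↦ -3·1·1·36 = -108
Sum: F(6, 4, 6) = (72) + (48) + (-72) + (32) + (-108) = -28.
Reducing mod 7: -28 ≡ 0 (mod 7).
Since F(a, b, c) ≡ 0 (mod 7), P lies on the curve.


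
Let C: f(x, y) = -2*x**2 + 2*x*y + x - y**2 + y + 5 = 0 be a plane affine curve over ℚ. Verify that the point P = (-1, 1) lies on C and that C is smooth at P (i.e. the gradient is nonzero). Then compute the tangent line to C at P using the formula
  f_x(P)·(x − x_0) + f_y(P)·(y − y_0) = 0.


Tangent line at P: 7*x - 3*y + 10 = 0.

Step 1: f(-1, 1) = 0, so P lies on C.
Step 2: partial derivatives
  f_x(x, y) = -4*x + 2*y + 1, f_y(x, y) = 2*x - 2*y + 1.
  f_x(P) = 7, f_y(P) = -3 (gradient nonzero, so P is smooth).
Step 3: tangent line at P: 7·(x − -1) + -3·(y − 1) = 0.
Expanding: 7*x - 3*y + 10 = 0.


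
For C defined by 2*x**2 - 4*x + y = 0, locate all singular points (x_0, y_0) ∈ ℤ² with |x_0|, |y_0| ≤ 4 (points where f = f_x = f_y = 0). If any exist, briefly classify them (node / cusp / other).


No singular points in the scanned grid; C is smooth there.

Compute partial derivatives:
  f_x = 4*x - 4.
  f_y = 1.
f_y = 1 is a nonzero constant, so f_y never vanishes: no point (x, y) can satisfy f = f_x = f_y = 0. In particular no (x, y) ∈ {−4, ..., 4}² is singular; the curve is smooth.


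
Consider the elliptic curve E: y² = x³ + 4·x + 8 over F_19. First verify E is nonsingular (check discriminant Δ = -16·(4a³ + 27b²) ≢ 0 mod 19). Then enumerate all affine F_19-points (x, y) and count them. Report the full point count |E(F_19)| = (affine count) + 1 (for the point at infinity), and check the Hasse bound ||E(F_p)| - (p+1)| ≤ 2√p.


Affine points = {(2, 9), (2, 10), (3, 3), (3, 16), (5, 1), (5, 18), (6, 1), (6, 18), (8, 1), (8, 18), (12, 6), (12, 13), (15, 2), (15, 17), (16, 8), (16, 11), (17, 7), (17, 12)}; affine count = 18; |E(F_19)| = 19.

Discriminant check: Δ ∝ 4a³ + 27b² = 4·4³ + 27·8² = 4·64 + 27·64 ≡ 8 (mod 19). Nonzero ⇒ E is nonsingular.
For each x ∈ F_19, compute rhs = x³ + 4·x + 8 mod 19, then count y ∈ F_19 with y² ≡ rhs.
  x = 0: rhs = 8, matching y values: none (0 points).
  x = 1: rhs = 13, matching y values: none (0 points).
  x = 2: rhs = 5, matching y values: 9, 10 (2 points).
  x = 3: rhs = 9, matching y values: 3, 16 (2 points).
  x = 4: rhs = 12, matching y values: none (0 points).
  x = 5: rhs = 1, matching y values: 1, 18 (2 points).
  x = 6: rhs = 1, matching y values: 1, 18 (2 points).
  x = 7: rhs = 18, matching y values: none (0 points).
  x = 8: rhs = 1, matching y values: 1, 18 (2 points).
  x = 9: rhs = 13, matching y values: none (0 points).
  x = 10: rhs = 3, matching y values: none (0 points).
  x = 11: rhs = 15, matching y values: none (0 points).
  x = 12: rhs = 17, matching y values: 6, 13 (2 points).
  x = 13: rhs = 15, matching y values: none (0 points).
  x = 14: rhs = 15, matching y values: none (0 points).
  x = 15: rhs = 4, matching y values: 2, 17 (2 points).
  x = 16: rhs = 7, matching y values: 8, 11 (2 points).
  x = 17: rhs = 11, matching y values: 7, 12 (2 points).
  x = 18: rhs = 3, matching y values: none (0 points).
Total affine count: 18.
Full point count |E(F_19)| = 18 + 1 = 19.
Hasse bound: |19 − (19+1)| = |-1| = 1 ≤ 2√19 ≈ 8.7178 ✓.


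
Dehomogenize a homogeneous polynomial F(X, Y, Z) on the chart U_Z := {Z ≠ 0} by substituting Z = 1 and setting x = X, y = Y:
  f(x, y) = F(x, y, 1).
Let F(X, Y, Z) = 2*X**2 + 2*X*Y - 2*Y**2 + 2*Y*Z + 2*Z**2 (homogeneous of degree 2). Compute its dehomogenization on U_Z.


f(x, y) = 2*x**2 + 2*x*y - 2*y**2 + 2*y + 2

On U_Z we set Z = 1. Each monomial c·X^i·Y^j·Z^k in F becomes c·x^i·y^j·1^k = c·x^i·y^j.
Substituting Z = 1: F(X, Y, 1) = 2*x**2 + 2*x*y - 2*y**2 + 2*y + 2.
Note: deg(f) ≤ deg(F) = 2; strict inequality happens when F is divisible by Z (lost terms).


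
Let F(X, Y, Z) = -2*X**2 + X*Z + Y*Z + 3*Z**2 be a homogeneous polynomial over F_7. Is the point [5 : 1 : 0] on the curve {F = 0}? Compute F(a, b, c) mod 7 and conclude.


F(5,1,0) ≡ 6 (mod 7); P is NOT on the curve.

Evaluate F(5, 1, 0) term-by-term (mod 7).
  -2*X**2 ↦ -2·25·1·1 = -50
  X*Z ↦ 1·5·1·0 = 0
  Y*Z ↦ 1·1·1·0 = 0
  3*Z**2 ↦ 3·1·1·0 = 0
Sum: F(5, 1, 0) = (-50) + (0) + (0) + (0) = -50.
Reducing mod 7: -50 ≡ 6 (mod 7).
Since F(a, b, c) ≡ 6 ≠ 0 (mod 7), P does NOT lie on the curve.


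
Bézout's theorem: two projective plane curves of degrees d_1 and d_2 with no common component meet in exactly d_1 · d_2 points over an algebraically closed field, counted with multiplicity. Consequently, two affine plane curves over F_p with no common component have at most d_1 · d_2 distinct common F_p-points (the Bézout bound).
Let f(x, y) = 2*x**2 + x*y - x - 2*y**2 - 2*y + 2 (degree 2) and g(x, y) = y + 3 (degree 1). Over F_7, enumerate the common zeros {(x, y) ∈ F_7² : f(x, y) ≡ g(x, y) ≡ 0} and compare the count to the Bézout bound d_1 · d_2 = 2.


Common zeros: ∅; count = 0; Bézout bound = 2.

deg(f) = 2, deg(g) = 1, so Bézout bound = 2.
Scan x ∈ F_7. For each x, list the y ∈ F_7 with f(x, y) ≡ 0 and those with g(x, y) ≡ 0 (mod 7); the common zeros in that column are the intersection.
  x = 0: f ≡ 0 at y ∈ ∅; g ≡ 0 at y ∈ {4}; common: ∅.
  x = 1: f ≡ 0 at y ∈ {1, 2}; g ≡ 0 at y ∈ {4}; common: ∅.
  x = 2: f ≡ 0 at y ∈ {2, 5}; g ≡ 0 at y ∈ {4}; common: ∅.
  x = 3: f ≡ 0 at y ∈ {5, 6}; g ≡ 0 at y ∈ {4}; common: ∅.
  x = 4: f ≡ 0 at y ∈ ∅; g ≡ 0 at y ∈ {4}; common: ∅.
  x = 5: f ≡ 0 at y ∈ {6}; g ≡ 0 at y ∈ {4}; common: ∅.
  x = 6: f ≡ 0 at y ∈ {1}; g ≡ 0 at y ∈ {4}; common: ∅.
Collecting: common zeros = ∅, so the count is 0.
Comparison with the Bézout bound: 0 ≤ 2 = deg(f)·deg(g), as expected for curves with no common component (the affine F_7-count falls short of the bound because intersections may lie at infinity, over extension fields, or carry multiplicity).


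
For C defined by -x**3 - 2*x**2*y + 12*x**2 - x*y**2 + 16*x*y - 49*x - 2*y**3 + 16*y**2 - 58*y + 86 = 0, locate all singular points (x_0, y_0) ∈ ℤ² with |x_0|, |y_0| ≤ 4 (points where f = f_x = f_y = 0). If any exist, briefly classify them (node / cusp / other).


Singular points: {(3, 2)}; classification: node.

Compute partial derivatives:
  f_x = -3*x**2 - 4*x*y + 24*x - y**2 + 16*y - 49.
  f_y = -2*x**2 - 2*x*y + 16*x - 6*y**2 + 32*y - 58.
Scan x_0 ∈ {−4, ..., 4}. For each x_0, f_y(x_0, y) is a polynomial in y; find its integer roots y ∈ {−4, ..., 4}, then test f_x and f at those candidates.
  x = -4: f_y(-4, y) = -6*y**2 + 40*y - 154; no integer root y with |y| ≤ 4.
  x = -3: f_y(-3, y) = -6*y**2 + 38*y - 124; no integer root y with |y| ≤ 4.
  x = -2: f_y(-2, y) = -6*y**2 + 36*y - 98; no integer root y with |y| ≤ 4.
  x = -1: f_y(-1, y) = -6*y**2 + 34*y - 76; no integer root y with |y| ≤ 4.
  x = 0: f_y(0, y) = -6*y**2 + 32*y - 58; no integer root y with |y| ≤ 4.
  x = 1: f_y(1, y) = -6*y**2 + 30*y - 44; no integer root y with |y| ≤ 4.
  x = 2: f_y(2, y) = -6*y**2 + 28*y - 34; no integer root y with |y| ≤ 4.
  x = 3: f_y(3, y) = -6*y**2 + 26*y - 28; vanishes at y ∈ {2}. (3, 2): f_x = 0, f = 0 — SINGULAR.
  x = 4: f_y(4, y) = -6*y**2 + 24*y - 26; no integer root y with |y| ≤ 4.
Only singular point on the grid: (3, 2).
Classify: substitute x = 3 + u, y = 2 + v and expand: f = -u**3 - 2*u**2*v - u**2 - u*v**2 - 2*v**3 + v**2.
No constant or linear terms (consistent with a singular point). Quadratic part: -u**2 + v**2. Cubic part: -u**3 - 2*u**2*v - u*v**2 - 2*v**3.
The quadratic part v**2 - u**2 = (v − u)(v + u) splits into two distinct linear factors, so there are two distinct tangent lines y − 2 = ±(x − 3) — this is a node (ordinary double point).
Classification: node.


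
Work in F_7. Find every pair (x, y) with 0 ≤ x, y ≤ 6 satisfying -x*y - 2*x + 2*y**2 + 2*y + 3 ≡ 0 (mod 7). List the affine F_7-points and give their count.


Affine F_7-points: {(0, 1), (0, 5), (1, 5), (2, 2), (2, 5), (3, 5), (3, 6), (4, 3), (4, 5), (5, 0), (5, 5), (6, 4), (6, 5)}; count = 13.

For each of the 49 pairs (x, y) ∈ F_7², evaluate f(x, y) mod 7. Record the zeros.
  x = 0: [0↦3, 1↦0, 2↦1, 3↦6, 4↦1, 5↦0, 6↦3]  zeros at y ∈ {1, 5}
  x = 1: [0↦1, 1↦4, 2↦4, 3↦1, 4↦2, 5↦0, 6↦2]  zeros at y ∈ {5}
  x = 2: [0↦6, 1↦1, 2↦0, 3↦3, 4↦3, 5↦0, 6↦1]  zeros at y ∈ {2, 5}
  x = 3: [0↦4, 1↦5, 2↦3, 3↦5, 4↦4, 5↦0, 6↦0]  zeros at y ∈ {5, 6}
  x = 4: [0↦2, 1↦2, 2↦6, 3↦0, 4↦5, 5↦0, 6↦6]  zeros at y ∈ {3, 5}
  x = 5: [0↦0, 1↦6, 2↦2, 3↦2, 4↦6, 5↦0, 6↦5]  zeros at y ∈ {0, 5}
  x = 6: [0↦5, 1↦3, 2↦5, 3↦4, 4↦0, 5↦0, 6↦4]  zeros at y ∈ {4, 5}
Collecting zeros: affine points = {(0, 1), (0, 5), (1, 5), (2, 2), (2, 5), (3, 5), (3, 6), (4, 3), (4, 5), (5, 0), (5, 5), (6, 4), (6, 5)}.
Total count |C(F_7)_aff| = 13.


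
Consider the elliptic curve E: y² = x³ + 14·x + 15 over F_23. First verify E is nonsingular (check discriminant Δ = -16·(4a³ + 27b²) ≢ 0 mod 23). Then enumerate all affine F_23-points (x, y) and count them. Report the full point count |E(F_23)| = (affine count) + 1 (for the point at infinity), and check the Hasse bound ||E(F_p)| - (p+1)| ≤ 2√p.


Affine points = {(5, 7), (5, 16), (6, 4), (6, 19), (8, 8), (8, 15), (12, 5), (12, 18), (13, 5), (13, 18), (15, 9), (15, 14), (18, 2), (18, 21), (21, 5), (21, 18), (22, 0)}; affine count = 17; |E(F_23)| = 18.

Discriminant check: Δ ∝ 4a³ + 27b² = 4·14³ + 27·15² = 4·2744 + 27·225 ≡ 8 (mod 23). Nonzero ⇒ E is nonsingular.
For each x ∈ F_23, compute rhs = x³ + 14·x + 15 mod 23, then count y ∈ F_23 with y² ≡ rhs.
  x = 0: rhs = 15, matching y values: none (0 points).
  x = 1: rhs = 7, matching y values: none (0 points).
  x = 2: rhs = 5, matching y values: none (0 points).
  x = 3: rhs = 15, matching y values: none (0 points).
  x = 4: rhs = 20, matching y values: none (0 points).
  x = 5: rhs = 3, matching y values: 7, 16 (2 points).
  x = 6: rhs = 16, matching y values: 4, 19 (2 points).
  x = 7: rhs = 19, matching y values: none (0 points).
  x = 8: rhs = 18, matching y values: 8, 15 (2 points).
  x = 9: rhs = 19, matching y values: none (0 points).
  x = 10: rhs = 5, matching y values: none (0 points).
  x = 11: rhs = 5, matching y values: none (0 points).
  x = 12: rhs = 2, matching y values: 5, 18 (2 points).
  x = 13: rhs = 2, matching y values: 5, 18 (2 points).
  x = 14: rhs = 11, matching y values: none (0 points).
  x = 15: rhs = 12, matching y values: 9, 14 (2 points).
  x = 16: rhs = 11, matching y values: none (0 points).
  x = 17: rhs = 14, matching y values: none (0 points).
  x = 18: rhs = 4, matching y values: 2, 21 (2 points).
  x = 19: rhs = 10, matching y values: none (0 points).
  x = 20: rhs = 15, matching y values: none (0 points).
  x = 21: rhs = 2, matching y values: 5, 18 (2 points).
  x = 22: rhs = 0, matching y values: 0 (1 points).
Total affine count: 17.
Full point count |E(F_23)| = 17 + 1 = 18.
Hasse bound: |18 − (23+1)| = |-6| = 6 ≤ 2√23 ≈ 9.5917 ✓.


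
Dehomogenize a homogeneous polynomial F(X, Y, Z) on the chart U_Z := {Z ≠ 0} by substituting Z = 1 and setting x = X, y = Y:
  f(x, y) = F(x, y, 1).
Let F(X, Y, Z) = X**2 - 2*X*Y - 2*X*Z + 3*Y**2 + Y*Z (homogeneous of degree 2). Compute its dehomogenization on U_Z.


f(x, y) = x**2 - 2*x*y - 2*x + 3*y**2 + y

On U_Z we set Z = 1. Each monomial c·X^i·Y^j·Z^k in F becomes c·x^i·y^j·1^k = c·x^i·y^j.
Substituting Z = 1: F(X, Y, 1) = x**2 - 2*x*y - 2*x + 3*y**2 + y.
Note: deg(f) ≤ deg(F) = 2; strict inequality happens when F is divisible by Z (lost terms).


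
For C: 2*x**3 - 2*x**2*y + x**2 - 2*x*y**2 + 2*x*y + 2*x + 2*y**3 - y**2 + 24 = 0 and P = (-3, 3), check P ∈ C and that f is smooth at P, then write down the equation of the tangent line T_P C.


Tangent line at P: 74*x + 60*y + 42 = 0.

Step 1: f(-3, 3) = 0, so P lies on C.
Step 2: partial derivatives
  f_x(x, y) = 6*x**2 - 4*x*y + 2*x - 2*y**2 + 2*y + 2, f_y(x, y) = -2*x**2 - 4*x*y + 2*x + 6*y**2 - 2*y.
  f_x(P) = 74, f_y(P) = 60 (gradient nonzero, so P is smooth).
Step 3: tangent line at P: 74·(x − -3) + 60·(y − 3) = 0.
Expanding: 74*x + 60*y + 42 = 0.


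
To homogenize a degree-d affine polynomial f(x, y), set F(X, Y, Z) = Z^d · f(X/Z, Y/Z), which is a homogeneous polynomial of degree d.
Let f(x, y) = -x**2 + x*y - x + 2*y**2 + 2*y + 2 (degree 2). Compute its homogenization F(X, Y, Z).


F(X, Y, Z) = -X**2 + X*Y - X*Z + 2*Y**2 + 2*Y*Z + 2*Z**2

deg(f) = 2.
Substitute x = X/Z, y = Y/Z into f, then multiply by Z^2.
  monomial -1·x^2·y^0 ↦ -1·X^2·Y^0·Z^0.
  monomial 1·x^1·y^1 ↦ 1·X^1·Y^1·Z^0.
  monomial -1·x^1·y^0 ↦ -1·X^1·Y^0·Z^1.
  monomial 2·x^0·y^2 ↦ 2·X^0·Y^2·Z^0.
  monomial 2·x^0·y^1 ↦ 2·X^0·Y^1·Z^1.
  monomial 2·x^0·y^0 ↦ 2·X^0·Y^0·Z^2.
Collecting: F(X, Y, Z) = -X**2 + X*Y - X*Z + 2*Y**2 + 2*Y*Z + 2*Z**2.


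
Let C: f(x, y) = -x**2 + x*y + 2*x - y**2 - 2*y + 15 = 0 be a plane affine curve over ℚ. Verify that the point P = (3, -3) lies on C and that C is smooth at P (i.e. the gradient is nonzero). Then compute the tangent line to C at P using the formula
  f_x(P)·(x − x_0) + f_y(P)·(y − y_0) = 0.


Tangent line at P: -7*x + 7*y + 42 = 0.

Step 1: f(3, -3) = 0, so P lies on C.
Step 2: partial derivatives
  f_x(x, y) = -2*x + y + 2, f_y(x, y) = x - 2*y - 2.
  f_x(P) = -7, f_y(P) = 7 (gradient nonzero, so P is smooth).
Step 3: tangent line at P: -7·(x − 3) + 7·(y − -3) = 0.
Expanding: -7*x + 7*y + 42 = 0.


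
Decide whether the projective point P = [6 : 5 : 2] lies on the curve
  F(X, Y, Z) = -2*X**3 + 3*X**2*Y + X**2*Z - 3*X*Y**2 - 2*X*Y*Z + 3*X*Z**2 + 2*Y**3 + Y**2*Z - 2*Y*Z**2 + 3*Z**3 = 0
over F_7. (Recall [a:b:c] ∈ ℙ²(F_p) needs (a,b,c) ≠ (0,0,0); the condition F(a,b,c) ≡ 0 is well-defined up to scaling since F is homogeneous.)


F(6,5,2) ≡ 1 (mod 7); P is NOT on the curve.

Evaluate F(6, 5, 2) term-by-term (mod 7).
  -2*X**3 ↦ -2·216·1·1 = -432
  3*X**2*Y ↦ 3·36·5·1 = 540
  X**2*Z ↦ 1·36·1·2 = 72
  -3*X*Y**2 ↦ -3·6·25·1 = -450
  -2*X*Y*Z ↦ -2·6·5·2 = -120
  3*X*Z**2 ↦ 3·6·1·4 = 72
  2*Y**3 ↦ 2·1·125·1 = 250
  Y**2*Z ↦ 1·1·25·2 = 50
  -2*Y*Z**2 ↦ -2·1·5·4 = -40
  3*Z**3 ↦ 3·1·1·8 = 24
Sum: F(6, 5, 2) = (-432) + (540) + (72) + (-450) + (-120) + (72) + (250) + (50) + (-40) + (24) = -34.
Reducing mod 7: -34 ≡ 1 (mod 7).
Since F(a, b, c) ≡ 1 ≠ 0 (mod 7), P does NOT lie on the curve.


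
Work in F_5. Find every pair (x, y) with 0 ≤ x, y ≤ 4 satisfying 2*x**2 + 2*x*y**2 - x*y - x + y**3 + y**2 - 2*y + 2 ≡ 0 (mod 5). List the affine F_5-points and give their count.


Affine F_5-points: {(0, 2), (2, 1), (3, 1), (4, 0), (4, 3)}; count = 5.

For each of the 25 pairs (x, y) ∈ F_5², evaluate f(x, y) mod 5. Record the zeros.
  x = 0: [0↦2, 1↦2, 2↦0, 3↦2, 4↦4]  zeros at y ∈ {2}
  x = 1: [0↦3, 1↦4, 2↦2, 3↦3, 4↦3]  zeros at y ∈ ∅
  x = 2: [0↦3, 1↦0, 2↦3, 3↦3, 4↦1]  zeros at y ∈ {1}
  x = 3: [0↦2, 1↦0, 2↦3, 3↦2, 4↦3]  zeros at y ∈ {1}
  x = 4: [0↦0, 1↦4, 2↦2, 3↦0, 4↦4]  zeros at y ∈ {0, 3}
Collecting zeros: affine points = {(0, 2), (2, 1), (3, 1), (4, 0), (4, 3)}.
Total count |C(F_5)_aff| = 5.


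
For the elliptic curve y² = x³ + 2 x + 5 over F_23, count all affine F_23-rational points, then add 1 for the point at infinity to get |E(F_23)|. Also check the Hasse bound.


Affine points = {(1, 10), (1, 13), (4, 10), (4, 13), (5, 5), (5, 18), (6, 7), (6, 16), (8, 2), (8, 21), (9, 4), (9, 19), (10, 6), (10, 17), (11, 1), (11, 22), (12, 3), (12, 20), (15, 11), (15, 12), (16, 4), (16, 19), (18, 10), (18, 13), (19, 5), (19, 18), (20, 8), (20, 15), (21, 4), (21, 19), (22, 5), (22, 18)}; affine count = 32; |E(F_23)| = 33.

Discriminant check: Δ ∝ 4a³ + 27b² = 4·2³ + 27·5² = 4·8 + 27·25 ≡ 17 (mod 23). Nonzero ⇒ E is nonsingular.
For each x ∈ F_23, compute rhs = x³ + 2·x + 5 mod 23, then count y ∈ F_23 with y² ≡ rhs.
  x = 0: rhs = 5, matching y values: none (0 points).
  x = 1: rhs = 8, matching y values: 10, 13 (2 points).
  x = 2: rhs = 17, matching y values: none (0 points).
  x = 3: rhs = 15, matching y values: none (0 points).
  x = 4: rhs = 8, matching y values: 10, 13 (2 points).
  x = 5: rhs = 2, matching y values: 5, 18 (2 points).
  x = 6: rhs = 3, matching y values: 7, 16 (2 points).
  x = 7: rhs = 17, matching y values: none (0 points).
  x = 8: rhs = 4, matching y values: 2, 21 (2 points).
  x = 9: rhs = 16, matching y values: 4, 19 (2 points).
  x = 10: rhs = 13, matching y values: 6, 17 (2 points).
  x = 11: rhs = 1, matching y values: 1, 22 (2 points).
  x = 12: rhs = 9, matching y values: 3, 20 (2 points).
  x = 13: rhs = 20, matching y values: none (0 points).
  x = 14: rhs = 17, matching y values: none (0 points).
  x = 15: rhs = 6, matching y values: 11, 12 (2 points).
  x = 16: rhs = 16, matching y values: 4, 19 (2 points).
  x = 17: rhs = 7, matching y values: none (0 points).
  x = 18: rhs = 8, matching y values: 10, 13 (2 points).
  x = 19: rhs = 2, matching y values: 5, 18 (2 points).
  x = 20: rhs = 18, matching y values: 8, 15 (2 points).
  x = 21: rhs = 16, matching y values: 4, 19 (2 points).
  x = 22: rhs = 2, matching y values: 5, 18 (2 points).
Total affine count: 32.
Full point count |E(F_23)| = 32 + 1 = 33.
Hasse bound: |33 − (23+1)| = |9| = 9 ≤ 2√23 ≈ 9.5917 ✓.


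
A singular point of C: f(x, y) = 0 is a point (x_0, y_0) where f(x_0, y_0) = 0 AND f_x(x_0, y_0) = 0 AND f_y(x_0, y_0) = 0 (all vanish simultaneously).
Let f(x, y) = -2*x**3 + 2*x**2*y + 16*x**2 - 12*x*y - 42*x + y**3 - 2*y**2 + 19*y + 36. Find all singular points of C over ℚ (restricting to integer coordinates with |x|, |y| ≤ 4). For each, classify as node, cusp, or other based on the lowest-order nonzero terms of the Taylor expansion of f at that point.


Singular points: {(3, 1)}; classification: cusp.

Compute partial derivatives:
  f_x = -6*x**2 + 4*x*y + 32*x - 12*y - 42.
  f_y = 2*x**2 - 12*x + 3*y**2 - 4*y + 19.
Scan x_0 ∈ {−4, ..., 4}. For each x_0, f_y(x_0, y) is a polynomial in y; find its integer roots y ∈ {−4, ..., 4}, then test f_x and f at those candidates.
  x = -4: f_y(-4, y) = 3*y**2 - 4*y + 99; no integer root y with |y| ≤ 4.
  x = -3: f_y(-3, y) = 3*y**2 - 4*y + 73; no integer root y with |y| ≤ 4.
  x = -2: f_y(-2, y) = 3*y**2 - 4*y + 51; no integer root y with |y| ≤ 4.
  x = -1: f_y(-1, y) = 3*y**2 - 4*y + 33; no integer root y with |y| ≤ 4.
  x = 0: f_y(0, y) = 3*y**2 - 4*y + 19; no integer root y with |y| ≤ 4.
  x = 1: f_y(1, y) = 3*y**2 - 4*y + 9; no integer root y with |y| ≤ 4.
  x = 2: f_y(2, y) = 3*y**2 - 4*y + 3; no integer root y with |y| ≤ 4.
  x = 3: f_y(3, y) = 3*y**2 - 4*y + 1; vanishes at y ∈ {1}. (3, 1): f_x = 0, f = 0 — SINGULAR.
  x = 4: f_y(4, y) = 3*y**2 - 4*y + 3; no integer root y with |y| ≤ 4.
Only singular point on the grid: (3, 1).
Classify: substitute x = 3 + u, y = 1 + v and expand: f = -2*u**3 + 2*u**2*v + v**3 + v**2.
No constant or linear terms (consistent with a singular point). Quadratic part: v**2. Cubic part: -2*u**3 + 2*u**2*v + v**3.
The quadratic part v**2 is a perfect square, so there is a single (double) tangent line v = 0, i.e. y = 1. Restricting the cubic part to that line (v = 0) leaves -2*u**3 ≠ 0, so f is not divisible by v and the branch is v² ≈ 2*u**3 to lowest order — this is a cusp.
Classification: cusp.


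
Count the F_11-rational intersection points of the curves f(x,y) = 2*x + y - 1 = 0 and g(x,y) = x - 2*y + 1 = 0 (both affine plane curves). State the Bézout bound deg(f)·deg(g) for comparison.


Common zeros: {(9, 5)}; count = 1; Bézout bound = 1.

deg(f) = 1, deg(g) = 1, so Bézout bound = 1.
Scan x ∈ F_11. For each x, list the y ∈ F_11 with f(x, y) ≡ 0 and those with g(x, y) ≡ 0 (mod 11); the common zeros in that column are the intersection.
  x = 0: f ≡ 0 at y ∈ {1}; g ≡ 0 at y ∈ {6}; common: ∅.
  x = 1: f ≡ 0 at y ∈ {10}; g ≡ 0 at y ∈ {1}; common: ∅.
  x = 2: f ≡ 0 at y ∈ {8}; g ≡ 0 at y ∈ {7}; common: ∅.
  x = 3: f ≡ 0 at y ∈ {6}; g ≡ 0 at y ∈ {2}; common: ∅.
  x = 4: f ≡ 0 at y ∈ {4}; g ≡ 0 at y ∈ {8}; common: ∅.
  x = 5: f ≡ 0 at y ∈ {2}; g ≡ 0 at y ∈ {3}; common: ∅.
  x = 6: f ≡ 0 at y ∈ {0}; g ≡ 0 at y ∈ {9}; common: ∅.
  x = 7: f ≡ 0 at y ∈ {9}; g ≡ 0 at y ∈ {4}; common: ∅.
  x = 8: f ≡ 0 at y ∈ {7}; g ≡ 0 at y ∈ {10}; common: ∅.
  x = 9: f ≡ 0 at y ∈ {5}; g ≡ 0 at y ∈ {5}; common: {5}.
  x = 10: f ≡ 0 at y ∈ {3}; g ≡ 0 at y ∈ {0}; common: ∅.
Collecting: common zeros = {(9, 5)}, so the count is 1.
Comparison with the Bézout bound: 1 ≤ 1 = deg(f)·deg(g), as expected for curves with no common component (the bound is attained).


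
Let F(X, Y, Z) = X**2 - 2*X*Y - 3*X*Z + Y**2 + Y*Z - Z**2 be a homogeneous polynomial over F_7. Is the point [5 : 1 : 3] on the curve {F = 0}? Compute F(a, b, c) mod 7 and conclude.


F(5,1,3) ≡ 0 (mod 7); P is on the curve.

Evaluate F(5, 1, 3) term-by-term (mod 7).
  X**2 ↦ 1·25·1·1 = 25
  -2*X*Y ↦ -2·5·1·1 = -10
  -3*X*Z ↦ -3·5·1·3 = -45
  Y**2 ↦ 1·1·1·1 = 1
  Y*Z ↦ 1·1·1·3 = 3
  -Z**2 ↦ -1·1·1·9 = -9
Sum: F(5, 1, 3) = (25) + (-10) + (-45) + (1) + (3) + (-9) = -35.
Reducing mod 7: -35 ≡ 0 (mod 7).
Since F(a, b, c) ≡ 0 (mod 7), P lies on the curve.


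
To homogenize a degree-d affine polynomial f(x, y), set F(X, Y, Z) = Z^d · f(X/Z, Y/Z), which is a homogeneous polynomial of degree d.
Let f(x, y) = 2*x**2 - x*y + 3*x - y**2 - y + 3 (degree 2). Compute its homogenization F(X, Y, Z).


F(X, Y, Z) = 2*X**2 - X*Y + 3*X*Z - Y**2 - Y*Z + 3*Z**2

deg(f) = 2.
Substitute x = X/Z, y = Y/Z into f, then multiply by Z^2.
  monomial 2·x^2·y^0 ↦ 2·X^2·Y^0·Z^0.
  monomial -1·x^1·y^1 ↦ -1·X^1·Y^1·Z^0.
  monomial 3·x^1·y^0 ↦ 3·X^1·Y^0·Z^1.
  monomial -1·x^0·y^2 ↦ -1·X^0·Y^2·Z^0.
  monomial -1·x^0·y^1 ↦ -1·X^0·Y^1·Z^1.
  monomial 3·x^0·y^0 ↦ 3·X^0·Y^0·Z^2.
Collecting: F(X, Y, Z) = 2*X**2 - X*Y + 3*X*Z - Y**2 - Y*Z + 3*Z**2.


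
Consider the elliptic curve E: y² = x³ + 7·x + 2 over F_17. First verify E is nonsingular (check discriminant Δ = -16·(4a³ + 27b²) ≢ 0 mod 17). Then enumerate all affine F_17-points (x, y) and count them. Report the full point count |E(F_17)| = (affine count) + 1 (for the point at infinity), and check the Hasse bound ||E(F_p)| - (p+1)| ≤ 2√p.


Affine points = {(0, 6), (0, 11), (3, 4), (3, 13), (4, 3), (4, 14), (5, 3), (5, 14), (8, 3), (8, 14), (10, 1), (10, 16), (11, 4), (11, 13)}; affine count = 14; |E(F_17)| = 15.

Discriminant check: Δ ∝ 4a³ + 27b² = 4·7³ + 27·2² = 4·343 + 27·4 ≡ 1 (mod 17). Nonzero ⇒ E is nonsingular.
For each x ∈ F_17, compute rhs = x³ + 7·x + 2 mod 17, then count y ∈ F_17 with y² ≡ rhs.
  x = 0: rhs = 2, matching y values: 6, 11 (2 points).
  x = 1: rhs = 10, matching y values: none (0 points).
  x = 2: rhs = 7, matching y values: none (0 points).
  x = 3: rhs = 16, matching y values: 4, 13 (2 points).
  x = 4: rhs = 9, matching y values: 3, 14 (2 points).
  x = 5: rhs = 9, matching y values: 3, 14 (2 points).
  x = 6: rhs = 5, matching y values: none (0 points).
  x = 7: rhs = 3, matching y values: none (0 points).
  x = 8: rhs = 9, matching y values: 3, 14 (2 points).
  x = 9: rhs = 12, matching y values: none (0 points).
  x = 10: rhs = 1, matching y values: 1, 16 (2 points).
  x = 11: rhs = 16, matching y values: 4, 13 (2 points).
  x = 12: rhs = 12, matching y values: none (0 points).
  x = 13: rhs = 12, matching y values: none (0 points).
  x = 14: rhs = 5, matching y values: none (0 points).
  x = 15: rhs = 14, matching y values: none (0 points).
  x = 16: rhs = 11, matching y values: none (0 points).
Total affine count: 14.
Full point count |E(F_17)| = 14 + 1 = 15.
Hasse bound: |15 − (17+1)| = |-3| = 3 ≤ 2√17 ≈ 8.2462 ✓.


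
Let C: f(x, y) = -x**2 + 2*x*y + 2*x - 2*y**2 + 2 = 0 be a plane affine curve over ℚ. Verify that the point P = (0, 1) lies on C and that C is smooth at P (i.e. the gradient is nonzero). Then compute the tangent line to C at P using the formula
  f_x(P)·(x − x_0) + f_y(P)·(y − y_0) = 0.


Tangent line at P: 4*x - 4*y + 4 = 0.

Step 1: f(0, 1) = 0, so P lies on C.
Step 2: partial derivatives
  f_x(x, y) = -2*x + 2*y + 2, f_y(x, y) = 2*x - 4*y.
  f_x(P) = 4, f_y(P) = -4 (gradient nonzero, so P is smooth).
Step 3: tangent line at P: 4·(x − 0) + -4·(y − 1) = 0.
Expanding: 4*x - 4*y + 4 = 0.
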